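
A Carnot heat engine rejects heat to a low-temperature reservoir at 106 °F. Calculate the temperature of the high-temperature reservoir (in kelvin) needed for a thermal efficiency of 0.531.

T_H ≈ 670 K

T_C = 106 °F → (106 − 32) × 5/9 = 41.11 °C = 314.26 K.
From η = 1 − T_C/T_H, solving for T_H gives T_H = T_C/(1 − η) = 314.26/(1 − 0.531) = 670 K.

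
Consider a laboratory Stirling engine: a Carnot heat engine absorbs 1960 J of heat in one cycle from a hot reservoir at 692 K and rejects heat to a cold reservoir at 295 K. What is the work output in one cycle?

η_rev = 1 − T_C/T_H = 1 − 295.00/692.00 = 0.5737.
W = η·Q_H = 0.5737 × 1960 = 1120 J.

W ≈ 1120 J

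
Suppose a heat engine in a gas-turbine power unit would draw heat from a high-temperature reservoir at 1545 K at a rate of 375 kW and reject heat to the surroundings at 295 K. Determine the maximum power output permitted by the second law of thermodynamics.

By the Carnot theorem, η_max = 1 − T_C/T_H = 1 − 295.00/1545.00 = 0.8091.
W_max = η_max · Q_H = 0.8091 × 375 = 303.4 kW.

Ẇ_max ≈ 303.4 kW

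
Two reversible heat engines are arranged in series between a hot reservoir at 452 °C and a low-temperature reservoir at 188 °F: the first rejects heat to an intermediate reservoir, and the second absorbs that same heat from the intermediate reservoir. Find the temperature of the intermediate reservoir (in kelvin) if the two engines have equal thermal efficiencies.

T_m ≈ 511 K

T_H = 452 °C → 452 + 273.15 = 725.15 K.
T_C = 188 °F → (188 − 32) × 5/9 = 86.67 °C = 359.82 K.
Equal efficiencies require 1 − T_m/T_H = 1 − T_C/T_m, i.e. T_m/T_H = T_C/T_m, so T_m = √(T_H·T_C) = √(725.15 × 359.82) = 511 K.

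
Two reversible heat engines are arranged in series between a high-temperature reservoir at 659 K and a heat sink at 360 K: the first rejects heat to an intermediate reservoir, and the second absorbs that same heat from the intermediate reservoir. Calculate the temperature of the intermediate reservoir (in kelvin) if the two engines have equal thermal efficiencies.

T_m ≈ 487 K

Equal efficiencies require 1 − T_m/T_H = 1 − T_C/T_m, i.e. T_m/T_H = T_C/T_m, so T_m = √(T_H·T_C) = √(659.00 × 360.00) = 487 K.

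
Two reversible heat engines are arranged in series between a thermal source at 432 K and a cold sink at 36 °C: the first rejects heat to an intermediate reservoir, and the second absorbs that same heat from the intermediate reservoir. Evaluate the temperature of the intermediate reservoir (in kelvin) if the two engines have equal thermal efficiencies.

T_m ≈ 365 K

T_C = 36 °C → 36 + 273.15 = 309.15 K.
Equal efficiencies require 1 − T_m/T_H = 1 − T_C/T_m, i.e. T_m/T_H = T_C/T_m, so T_m = √(T_H·T_C) = √(432.00 × 309.15) = 365 K.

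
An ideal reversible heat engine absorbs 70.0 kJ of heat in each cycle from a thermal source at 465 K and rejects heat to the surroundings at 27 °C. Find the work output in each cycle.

W ≈ 24.8 kJ

T_C = 27 °C → 27 + 273.15 = 300.15 K.
η_rev = 1 − T_C/T_H = 1 − 300.15/465.00 = 0.3545.
W = η·Q_H = 0.3545 × 70.0 = 24.8 kJ.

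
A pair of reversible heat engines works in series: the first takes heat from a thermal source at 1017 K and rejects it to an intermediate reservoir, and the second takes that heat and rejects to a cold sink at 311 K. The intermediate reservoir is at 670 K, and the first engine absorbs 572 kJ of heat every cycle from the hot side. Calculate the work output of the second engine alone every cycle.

Heat entering the second stage: Q_m = Q_H·(T_m/T_H) = 572 × 670.00/1017.00 = 376.8 kJ.
Second-stage efficiency η₂ = 1 − T_C/T_m = 1 − 311.00/670.00 = 0.5358, so W₂ = η₂·Q_m = 201.9 kJ.

W₂ ≈ 201.9 kJ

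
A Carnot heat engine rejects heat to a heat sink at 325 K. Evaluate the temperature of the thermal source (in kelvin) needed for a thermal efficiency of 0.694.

From η = 1 − T_C/T_H, solving for T_H gives T_H = T_C/(1 − η) = 325.00/(1 − 0.694) = 1060 K.

T_H ≈ 1060 K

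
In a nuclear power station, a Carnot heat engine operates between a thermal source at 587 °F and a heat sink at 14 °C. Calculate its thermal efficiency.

η ≈ 0.506

T_H = 587 °F → (587 − 32) × 5/9 = 308.33 °C = 581.48 K.
T_C = 14 °C → 14 + 273.15 = 287.15 K.
Carnot efficiency: η = 1 − T_C/T_H = 1 − 287.15/581.48 = 0.506.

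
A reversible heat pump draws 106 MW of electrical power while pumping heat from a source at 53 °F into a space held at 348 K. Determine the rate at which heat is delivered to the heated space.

T_C = 53 °F → (53 − 32) × 5/9 = 11.67 °C = 284.82 K.
Reversible heating COP: COP_HP = T_H/(T_H − T_C) = 348.00/63.18 = 5.5078.
Q_H = COP_HP · W = 5.5078 × 106 = 584 MW.

Q̇_H ≈ 584 MW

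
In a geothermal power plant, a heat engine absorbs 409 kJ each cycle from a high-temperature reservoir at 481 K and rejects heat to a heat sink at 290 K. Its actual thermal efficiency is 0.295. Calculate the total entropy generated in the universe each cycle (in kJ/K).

ΔS_univ ≈ 0.144 kJ/K

W = η·Q_H = 0.295 × 409 = 120.7 kJ, so Q_C = Q_H − W = 288.3 kJ.
Entropy balance on the reservoirs: −Q_H/T_H = -0.8503 kJ/K, +Q_C/T_C = 0.9943 kJ/K.
ΔS_univ = −Q_H/T_H + Q_C/T_C = 0.144 kJ/K (> 0, since η = 0.295 < η_Carnot = 0.397).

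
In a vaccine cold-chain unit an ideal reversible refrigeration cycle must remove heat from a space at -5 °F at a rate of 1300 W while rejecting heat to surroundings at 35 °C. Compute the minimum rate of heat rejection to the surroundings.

Q̇_H ≈ 1590 W

T_H = 35 °C → 35 + 273.15 = 308.15 K.
T_C = -5 °F → (-5 − 32) × 5/9 = -20.56 °C = 252.59 K.
For a reversible cycle Q_H/Q_C = T_H/T_C, so Q_H = Q_C·T_H/T_C = 1300 × 308.15/252.59 = 1590 W.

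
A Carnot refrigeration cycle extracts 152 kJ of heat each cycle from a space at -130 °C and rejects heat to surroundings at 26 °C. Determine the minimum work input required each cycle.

T_H = 26 °C → 26 + 273.15 = 299.15 K.
T_C = -130 °C → -130 + 273.15 = 143.15 K.
For a reversible refrigerator, COP_R = T_C/(T_H − T_C) = 143.15/156.00 = 0.9176.
W = Q_C/COP_R = 152/0.9176 = 165.6 kJ.

W_in ≈ 165.6 kJ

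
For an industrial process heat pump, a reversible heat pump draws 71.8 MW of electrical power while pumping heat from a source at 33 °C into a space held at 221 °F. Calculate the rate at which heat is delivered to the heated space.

Q̇_H ≈ 377 MW

T_H = 221 °F → (221 − 32) × 5/9 = 105.00 °C = 378.15 K.
T_C = 33 °C → 33 + 273.15 = 306.15 K.
Reversible heating COP: COP_HP = T_H/(T_H − T_C) = 378.15/72.00 = 5.2521.
Q_H = COP_HP · W = 5.2521 × 71.8 = 377 MW.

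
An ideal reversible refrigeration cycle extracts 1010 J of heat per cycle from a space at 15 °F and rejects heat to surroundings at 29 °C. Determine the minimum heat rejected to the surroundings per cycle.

Q_H ≈ 1160 J

T_H = 29 °C → 29 + 273.15 = 302.15 K.
T_C = 15 °F → (15 − 32) × 5/9 = -9.44 °C = 263.71 K.
For a reversible cycle Q_H/Q_C = T_H/T_C, so Q_H = Q_C·T_H/T_C = 1010 × 302.15/263.71 = 1160 J.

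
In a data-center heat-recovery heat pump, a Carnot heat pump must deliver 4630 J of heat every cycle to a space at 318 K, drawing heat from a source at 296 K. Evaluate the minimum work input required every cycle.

W_in ≈ 320 J

Reversible heating COP: COP_HP = T_H/(T_H − T_C) = 318.00/22.00 = 14.4545.
W = Q_H/COP_HP = 4630/14.4545 = 320 J.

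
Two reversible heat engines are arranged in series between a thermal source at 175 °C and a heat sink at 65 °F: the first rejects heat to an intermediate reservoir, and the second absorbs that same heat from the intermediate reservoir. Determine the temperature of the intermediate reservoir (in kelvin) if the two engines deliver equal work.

T_H = 175 °C → 175 + 273.15 = 448.15 K.
T_C = 65 °F → (65 − 32) × 5/9 = 18.33 °C = 291.48 K.
For reversible stages Q_m = Q_H·(T_m/T_H). Setting W₁ = Q_H(1 − T_m/T_H) equal to W₂ = Q_m(1 − T_C/T_m) = Q_H·(T_m − T_C)/T_H gives T_H − T_m = T_m − T_C, so T_m = (T_H + T_C)/2 = (448.15 + 291.48)/2 = 369.8 K.

T_m ≈ 369.8 K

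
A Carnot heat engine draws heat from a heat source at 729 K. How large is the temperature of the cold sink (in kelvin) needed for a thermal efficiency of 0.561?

T_C ≈ 320.0 K

From η = 1 − T_C/T_H, T_C = T_H·(1 − η) = 729.00 × (1 − 0.561) = 320.0 K.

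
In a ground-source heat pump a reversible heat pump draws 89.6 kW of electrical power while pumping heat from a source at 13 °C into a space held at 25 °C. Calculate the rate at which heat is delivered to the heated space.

T_H = 25 °C → 25 + 273.15 = 298.15 K.
T_C = 13 °C → 13 + 273.15 = 286.15 K.
Reversible heating COP: COP_HP = T_H/(T_H − T_C) = 298.15/12.00 = 24.8458.
Q_H = COP_HP · W = 24.8458 × 89.6 = 2230 kW.

Q̇_H ≈ 2230 kW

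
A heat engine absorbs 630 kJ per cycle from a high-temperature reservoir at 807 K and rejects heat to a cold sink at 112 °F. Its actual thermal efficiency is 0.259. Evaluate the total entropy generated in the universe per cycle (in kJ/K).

ΔS_univ ≈ 0.689 kJ/K

T_C = 112 °F → (112 − 32) × 5/9 = 44.44 °C = 317.59 K.
W = η·Q_H = 0.259 × 630 = 163.2 kJ, so Q_C = Q_H − W = 466.8 kJ.
Reservoir entropy changes: ΔS_H = −Q_H/T_H = −630/807.00 = -0.7807 kJ/K and ΔS_C = +Q_C/T_C = 466.8/317.59 = 1.470 kJ/K.
ΔS_univ = −Q_H/T_H + Q_C/T_C = 0.689 kJ/K (> 0, since η = 0.259 < η_Carnot = 0.606).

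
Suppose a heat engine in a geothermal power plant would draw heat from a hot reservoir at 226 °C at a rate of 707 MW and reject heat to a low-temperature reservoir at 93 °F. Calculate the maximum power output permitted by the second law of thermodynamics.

Ẇ_max ≈ 272 MW

T_H = 226 °C → 226 + 273.15 = 499.15 K.
T_C = 93 °F → (93 − 32) × 5/9 = 33.89 °C = 307.04 K.
By the Carnot theorem, η_max = 1 − T_C/T_H = 1 − 307.04/499.15 = 0.3849.
W_max = η_max · Q_H = 0.3849 × 707 = 272 MW.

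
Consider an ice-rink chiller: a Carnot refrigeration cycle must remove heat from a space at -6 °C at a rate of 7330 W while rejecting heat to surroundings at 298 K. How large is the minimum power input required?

T_C = -6 °C → -6 + 273.15 = 267.15 K.
For a reversible refrigerator, COP_R = T_C/(T_H − T_C) = 267.15/30.85 = 8.6596.
W = Q_C/COP_R = 7330/8.6596 = 846.5 W.

Ẇ_in ≈ 846.5 W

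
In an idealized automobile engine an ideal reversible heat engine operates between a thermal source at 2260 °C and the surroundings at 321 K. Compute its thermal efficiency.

T_H = 2260 °C → 2260 + 273.15 = 2533.15 K.
η_rev = 1 − T_C/T_H = 1 − 321.00/2533.15 = 0.8733.

η ≈ 0.8733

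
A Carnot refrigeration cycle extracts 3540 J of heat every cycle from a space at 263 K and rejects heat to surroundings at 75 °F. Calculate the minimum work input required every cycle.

W_in ≈ 458 J

T_H = 75 °F → (75 − 32) × 5/9 = 23.89 °C = 297.04 K.
Carnot COP: COP_R = T_C/(T_H − T_C) = 263.00/34.04 = 7.7265.
W = Q_C/COP_R = 3540/7.7265 = 458 J.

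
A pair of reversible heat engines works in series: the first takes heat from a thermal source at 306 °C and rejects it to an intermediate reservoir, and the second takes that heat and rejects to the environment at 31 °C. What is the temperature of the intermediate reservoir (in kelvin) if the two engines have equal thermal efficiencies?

T_H = 306 °C → 306 + 273.15 = 579.15 K.
T_C = 31 °C → 31 + 273.15 = 304.15 K.
Equal efficiencies require 1 − T_m/T_H = 1 − T_C/T_m, i.e. T_m/T_H = T_C/T_m, so T_m = √(T_H·T_C) = √(579.15 × 304.15) = 420 K.

T_m ≈ 420 K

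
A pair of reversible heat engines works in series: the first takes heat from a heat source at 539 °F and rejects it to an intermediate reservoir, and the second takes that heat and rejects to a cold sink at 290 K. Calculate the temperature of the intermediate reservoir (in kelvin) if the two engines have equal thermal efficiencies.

T_m ≈ 401 K

T_H = 539 °F → (539 − 32) × 5/9 = 281.67 °C = 554.82 K.
Equal efficiencies require 1 − T_m/T_H = 1 − T_C/T_m, i.e. T_m/T_H = T_C/T_m, so T_m = √(T_H·T_C) = √(554.82 × 290.00) = 401 K.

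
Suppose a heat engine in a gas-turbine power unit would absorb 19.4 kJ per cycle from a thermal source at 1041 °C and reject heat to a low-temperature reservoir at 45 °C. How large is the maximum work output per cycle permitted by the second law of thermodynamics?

W_max ≈ 14.7 kJ

T_H = 1041 °C → 1041 + 273.15 = 1314.15 K.
T_C = 45 °C → 45 + 273.15 = 318.15 K.
The upper bound on efficiency is η_max = 1 − T_C/T_H = 1 − 318.15/1314.15 = 0.7579.
W_max = η_max · Q_H = 0.7579 × 19.4 = 14.7 kJ.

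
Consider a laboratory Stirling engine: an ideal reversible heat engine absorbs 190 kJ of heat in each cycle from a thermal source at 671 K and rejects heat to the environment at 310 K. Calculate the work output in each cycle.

Since the cycle is reversible, η = 1 − T_C/T_H = 1 − 310.00/671.00 = 0.5380.
W = η·Q_H = 0.5380 × 190 = 102 kJ.

W ≈ 102 kJ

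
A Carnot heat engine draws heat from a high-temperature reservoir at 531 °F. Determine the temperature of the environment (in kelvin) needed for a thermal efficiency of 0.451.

T_C ≈ 302 K

T_H = 531 °F → (531 − 32) × 5/9 = 277.22 °C = 550.37 K.
From η = 1 − T_C/T_H, T_C = T_H·(1 − η) = 550.37 × (1 − 0.451) = 302 K.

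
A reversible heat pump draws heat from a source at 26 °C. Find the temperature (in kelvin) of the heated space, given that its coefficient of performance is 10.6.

T_H ≈ 330.3 K

T_C = 26 °C → 26 + 273.15 = 299.15 K.
COP_HP = T_H/(T_H − T_C) ⇒ T_H = T_C·COP_HP/(COP_HP − 1) = 299.15 × 10.6/(10.6 − 1) = 330.3 K.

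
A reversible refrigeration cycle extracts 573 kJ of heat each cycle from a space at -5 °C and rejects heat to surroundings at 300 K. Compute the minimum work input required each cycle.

W_in ≈ 68.06 kJ

T_C = -5 °C → -5 + 273.15 = 268.15 K.
COP_R = T_C/(T_H − T_C) = 268.15/31.85 = 8.4192.
W = Q_C/COP_R = 573/8.4192 = 68.06 kJ.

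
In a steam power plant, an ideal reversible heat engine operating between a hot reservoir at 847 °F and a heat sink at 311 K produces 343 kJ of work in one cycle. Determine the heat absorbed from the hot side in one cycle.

T_H = 847 °F → (847 − 32) × 5/9 = 452.78 °C = 725.93 K.
Since the cycle is reversible, η = 1 − T_C/T_H = 1 − 311.00/725.93 = 0.5716.
Q_H = W/η = 343/0.5716 = 600 kJ.

Q_H ≈ 600 kJ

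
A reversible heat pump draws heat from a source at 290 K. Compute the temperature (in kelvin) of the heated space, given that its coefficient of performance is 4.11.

COP_HP = T_H/(T_H − T_C) ⇒ T_H = T_C·COP_HP/(COP_HP − 1) = 290.00 × 4.11/(4.11 − 1) = 383 K.

T_H ≈ 383 K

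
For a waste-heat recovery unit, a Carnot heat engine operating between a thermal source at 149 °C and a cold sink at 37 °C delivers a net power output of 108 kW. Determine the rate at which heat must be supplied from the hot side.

T_H = 149 °C → 149 + 273.15 = 422.15 K.
T_C = 37 °C → 37 + 273.15 = 310.15 K.
Carnot efficiency: η = 1 − T_C/T_H = 1 − 310.15/422.15 = 0.2653.
Q_H = W/η = 108/0.2653 = 407 kW.

Q̇_H ≈ 407 kW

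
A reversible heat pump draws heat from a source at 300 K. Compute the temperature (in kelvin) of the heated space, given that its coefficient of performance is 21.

T_H ≈ 315 K

COP_HP = T_H/(T_H − T_C) ⇒ T_H = T_C·COP_HP/(COP_HP − 1) = 300.00 × 21/(21 − 1) = 315 K.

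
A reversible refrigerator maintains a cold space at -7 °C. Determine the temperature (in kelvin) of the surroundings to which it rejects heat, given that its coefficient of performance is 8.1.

T_C = -7 °C → -7 + 273.15 = 266.15 K.
COP_R = T_C/(T_H − T_C) ⇒ T_H = T_C·(1 + 1/COP_R) = 266.15 × (1 + 1/8.1) = 299.0 K.

T_H ≈ 299.0 K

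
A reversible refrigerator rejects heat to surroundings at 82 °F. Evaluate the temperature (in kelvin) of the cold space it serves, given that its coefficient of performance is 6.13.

T_C ≈ 259 K

T_H = 82 °F → (82 − 32) × 5/9 = 27.78 °C = 300.93 K.
COP_R = T_C/(T_H − T_C) ⇒ T_C = T_H·COP_R/(1 + COP_R) = 300.93 × 6.13/(1 + 6.13) = 259 K.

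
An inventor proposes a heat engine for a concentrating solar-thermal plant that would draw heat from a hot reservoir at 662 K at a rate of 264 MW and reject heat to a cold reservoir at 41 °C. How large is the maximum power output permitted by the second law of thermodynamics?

T_C = 41 °C → 41 + 273.15 = 314.15 K.
The upper bound on efficiency is η_max = 1 − T_C/T_H = 1 − 314.15/662.00 = 0.5255.
W_max = η_max · Q_H = 0.5255 × 264 = 139 MW.

Ẇ_max ≈ 139 MW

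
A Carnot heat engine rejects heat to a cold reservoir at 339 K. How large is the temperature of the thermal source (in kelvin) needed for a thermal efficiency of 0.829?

From η = 1 − T_C/T_H, solving for T_H gives T_H = T_C/(1 − η) = 339.00/(1 − 0.829) = 1982 K.

T_H ≈ 1982 K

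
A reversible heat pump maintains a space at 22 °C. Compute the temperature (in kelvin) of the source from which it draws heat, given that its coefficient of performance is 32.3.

T_H = 22 °C → 22 + 273.15 = 295.15 K.
COP_HP = T_H/(T_H − T_C) ⇒ T_C = T_H·(COP_HP − 1)/COP_HP = 295.15 × (32.3 − 1)/32.3 = 286.0 K.

T_C ≈ 286.0 K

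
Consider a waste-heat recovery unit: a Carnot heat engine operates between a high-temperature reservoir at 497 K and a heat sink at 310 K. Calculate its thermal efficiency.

η ≈ 0.376

For a reversible engine, η = 1 − T_C/T_H = 1 − 310.00/497.00 = 0.376.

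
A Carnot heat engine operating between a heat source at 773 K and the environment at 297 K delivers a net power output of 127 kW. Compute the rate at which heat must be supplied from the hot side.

η_rev = 1 − T_C/T_H = 1 − 297.00/773.00 = 0.6158.
Q_H = W/η = 127/0.6158 = 206 kW.

Q̇_H ≈ 206 kW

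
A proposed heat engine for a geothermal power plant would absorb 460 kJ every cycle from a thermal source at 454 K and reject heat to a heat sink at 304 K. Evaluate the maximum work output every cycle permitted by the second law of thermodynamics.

W_max ≈ 152.0 kJ

The second-law ceiling is the Carnot efficiency, η_max = 1 − T_C/T_H = 1 − 304.00/454.00 = 0.3304.
W_max = η_max · Q_H = 0.3304 × 460 = 152.0 kJ.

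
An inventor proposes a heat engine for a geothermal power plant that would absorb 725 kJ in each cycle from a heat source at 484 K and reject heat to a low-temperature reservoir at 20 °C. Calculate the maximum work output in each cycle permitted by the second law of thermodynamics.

T_C = 20 °C → 20 + 273.15 = 293.15 K.
No engine can exceed the Carnot limit: η_max = 1 − T_C/T_H = 1 − 293.15/484.00 = 0.3943.
W_max = η_max · Q_H = 0.3943 × 725 = 286 kJ.

W_max ≈ 286 kJ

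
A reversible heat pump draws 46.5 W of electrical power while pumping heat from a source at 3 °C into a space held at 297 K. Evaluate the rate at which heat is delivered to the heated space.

T_C = 3 °C → 3 + 273.15 = 276.15 K.
The Carnot heat-pump COP is COP_HP = T_H/(T_H − T_C) = 297.00/20.85 = 14.2446.
Q_H = COP_HP · W = 14.2446 × 46.5 = 662 W.

Q̇_H ≈ 662 W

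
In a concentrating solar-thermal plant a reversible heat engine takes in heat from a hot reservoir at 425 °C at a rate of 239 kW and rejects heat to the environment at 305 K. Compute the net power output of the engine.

T_H = 425 °C → 425 + 273.15 = 698.15 K.
The Carnot efficiency is η = 1 − T_C/T_H = 1 − 305.00/698.15 = 0.5631.
W = η·Q_H = 0.5631 × 239 = 135 kW.

Ẇ ≈ 135 kW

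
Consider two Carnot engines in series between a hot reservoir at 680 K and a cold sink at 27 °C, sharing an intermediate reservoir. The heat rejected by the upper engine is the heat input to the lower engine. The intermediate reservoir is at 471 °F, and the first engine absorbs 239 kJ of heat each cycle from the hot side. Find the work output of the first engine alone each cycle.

T_C = 27 °C → 27 + 273.15 = 300.15 K.
T_m = 471 °F → (471 − 32) × 5/9 = 243.89 °C = 517.04 K.
First-stage efficiency η₁ = 1 − T_m/T_H = 1 − 517.04/680.00 = 0.2396.
W₁ = η₁·Q_H = 0.2396 × 239 = 57.3 kJ.

W₁ ≈ 57.3 kJ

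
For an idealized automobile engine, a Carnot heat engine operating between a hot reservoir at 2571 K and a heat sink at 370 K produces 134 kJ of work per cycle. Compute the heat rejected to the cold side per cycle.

Since the cycle is reversible, η = 1 − T_C/T_H = 1 − 370.00/2571.00 = 0.8561.
Since Q_C/Q_H = T_C/T_H and Q_H = W/η, Q_C = W·T_C/(T_H − T_C) = 134 × 370.00/2201.00 = 22.5 kJ.

Q_C ≈ 22.5 kJ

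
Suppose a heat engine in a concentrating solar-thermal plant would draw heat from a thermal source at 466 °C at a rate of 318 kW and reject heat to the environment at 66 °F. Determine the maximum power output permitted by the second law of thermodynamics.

Ẇ_max ≈ 192 kW

T_H = 466 °C → 466 + 273.15 = 739.15 K.
T_C = 66 °F → (66 − 32) × 5/9 = 18.89 °C = 292.04 K.
No engine can exceed the Carnot limit: η_max = 1 − T_C/T_H = 1 − 292.04/739.15 = 0.6049.
W_max = η_max · Q_H = 0.6049 × 318 = 192 kW.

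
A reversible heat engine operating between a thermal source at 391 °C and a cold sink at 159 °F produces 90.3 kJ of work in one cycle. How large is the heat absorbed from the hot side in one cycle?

T_H = 391 °C → 391 + 273.15 = 664.15 K.
T_C = 159 °F → (159 − 32) × 5/9 = 70.56 °C = 343.71 K.
For a reversible engine, η = 1 − T_C/T_H = 1 − 343.71/664.15 = 0.4825.
Q_H = W/η = 90.3/0.4825 = 187 kJ.

Q_H ≈ 187 kJ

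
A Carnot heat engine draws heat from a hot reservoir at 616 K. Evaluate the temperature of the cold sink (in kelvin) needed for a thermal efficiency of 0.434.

From η = 1 − T_C/T_H, T_C = T_H·(1 − η) = 616.00 × (1 − 0.434) = 348.7 K.

T_C ≈ 348.7 K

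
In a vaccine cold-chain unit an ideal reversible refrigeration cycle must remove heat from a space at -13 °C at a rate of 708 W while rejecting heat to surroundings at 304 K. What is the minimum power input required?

T_C = -13 °C → -13 + 273.15 = 260.15 K.
Carnot COP: COP_R = T_C/(T_H − T_C) = 260.15/43.85 = 5.9327.
W = Q_C/COP_R = 708/5.9327 = 119.3 W.

Ẇ_in ≈ 119.3 W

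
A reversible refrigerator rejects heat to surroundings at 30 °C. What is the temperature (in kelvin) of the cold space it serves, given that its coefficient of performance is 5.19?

T_H = 30 °C → 30 + 273.15 = 303.15 K.
COP_R = T_C/(T_H − T_C) ⇒ T_C = T_H·COP_R/(1 + COP_R) = 303.15 × 5.19/(1 + 5.19) = 254.2 K.

T_C ≈ 254.2 K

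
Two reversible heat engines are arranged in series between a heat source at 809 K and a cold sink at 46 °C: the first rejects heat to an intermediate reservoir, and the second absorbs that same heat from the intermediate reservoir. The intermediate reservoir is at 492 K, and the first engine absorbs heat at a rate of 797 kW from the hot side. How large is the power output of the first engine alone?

Ẇ₁ ≈ 312 kW

T_C = 46 °C → 46 + 273.15 = 319.15 K.
First-stage efficiency η₁ = 1 − T_m/T_H = 1 − 492.00/809.00 = 0.3918.
W₁ = η₁·Q_H = 0.3918 × 797 = 312 kW.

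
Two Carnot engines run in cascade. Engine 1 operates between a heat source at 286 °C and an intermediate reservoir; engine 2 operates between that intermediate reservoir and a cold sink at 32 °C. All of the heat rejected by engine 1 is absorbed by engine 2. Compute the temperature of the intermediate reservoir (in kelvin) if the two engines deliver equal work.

T_m ≈ 432.1 K

T_H = 286 °C → 286 + 273.15 = 559.15 K.
T_C = 32 °C → 32 + 273.15 = 305.15 K.
For reversible stages Q_m = Q_H·(T_m/T_H). Setting W₁ = Q_H(1 − T_m/T_H) equal to W₂ = Q_m(1 − T_C/T_m) = Q_H·(T_m − T_C)/T_H gives T_H − T_m = T_m − T_C, so T_m = (T_H + T_C)/2 = (559.15 + 305.15)/2 = 432.1 K.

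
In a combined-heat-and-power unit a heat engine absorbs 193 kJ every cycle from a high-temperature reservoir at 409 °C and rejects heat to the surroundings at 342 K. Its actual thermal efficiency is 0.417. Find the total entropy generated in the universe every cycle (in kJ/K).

T_H = 409 °C → 409 + 273.15 = 682.15 K.
W = η·Q_H = 0.417 × 193 = 80.48 kJ, so Q_C = Q_H − W = 112.5 kJ.
The hot reservoir loses entropy Q_H/T_H = 193/682.15 = 0.2829 kJ/K; the cold reservoir gains Q_C/T_C = 112.5/342.00 = 0.3290 kJ/K.
ΔS_univ = −Q_H/T_H + Q_C/T_C = 0.04607 kJ/K (> 0, since η = 0.417 < η_Carnot = 0.499).

ΔS_univ ≈ 0.04607 kJ/K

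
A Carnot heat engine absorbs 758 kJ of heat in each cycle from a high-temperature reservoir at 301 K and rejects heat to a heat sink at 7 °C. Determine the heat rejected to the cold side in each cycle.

T_C = 7 °C → 7 + 273.15 = 280.15 K.
For a reversible engine, η = 1 − T_C/T_H = 1 − 280.15/301.00 = 0.0693.
For a reversible cycle Q_C/Q_H = T_C/T_H, so Q_C = 758 × 280.15/301.00 = 705 kJ.

Q_C ≈ 705 kJ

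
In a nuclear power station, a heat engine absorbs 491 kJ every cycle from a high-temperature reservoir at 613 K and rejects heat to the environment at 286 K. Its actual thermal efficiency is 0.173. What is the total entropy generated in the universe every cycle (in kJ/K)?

ΔS_univ ≈ 0.6188 kJ/K

W = η·Q_H = 0.173 × 491 = 84.94 kJ, so Q_C = Q_H − W = 406.1 kJ.
The hot reservoir loses entropy Q_H/T_H = 491/613.00 = 0.8010 kJ/K; the cold reservoir gains Q_C/T_C = 406.1/286.00 = 1.420 kJ/K.
ΔS_univ = −Q_H/T_H + Q_C/T_C = 0.6188 kJ/K (> 0, since η = 0.173 < η_Carnot = 0.533).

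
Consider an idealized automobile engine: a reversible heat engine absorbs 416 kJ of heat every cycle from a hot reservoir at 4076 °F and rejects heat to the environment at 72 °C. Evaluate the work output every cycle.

W ≈ 359.0 kJ

T_H = 4076 °F → (4076 − 32) × 5/9 = 2246.67 °C = 2519.82 K.
T_C = 72 °C → 72 + 273.15 = 345.15 K.
η_rev = 1 − T_C/T_H = 1 − 345.15/2519.82 = 0.8630.
W = η·Q_H = 0.8630 × 416 = 359.0 kJ.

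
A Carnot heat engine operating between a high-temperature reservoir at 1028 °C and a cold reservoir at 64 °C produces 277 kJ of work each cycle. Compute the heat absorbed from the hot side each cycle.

T_H = 1028 °C → 1028 + 273.15 = 1301.15 K.
T_C = 64 °C → 64 + 273.15 = 337.15 K.
Since the cycle is reversible, η = 1 − T_C/T_H = 1 − 337.15/1301.15 = 0.7409.
Q_H = W/η = 277/0.7409 = 374 kJ.

Q_H ≈ 374 kJ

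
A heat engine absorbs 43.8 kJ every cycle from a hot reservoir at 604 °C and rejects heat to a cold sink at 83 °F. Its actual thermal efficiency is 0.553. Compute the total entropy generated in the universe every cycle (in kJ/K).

T_H = 604 °C → 604 + 273.15 = 877.15 K.
T_C = 83 °F → (83 − 32) × 5/9 = 28.33 °C = 301.48 K.
W = η·Q_H = 0.553 × 43.8 = 24.22 kJ, so Q_C = Q_H − W = 19.58 kJ.
Reservoir entropy changes: ΔS_H = −Q_H/T_H = −43.8/877.15 = -0.04993 kJ/K and ΔS_C = +Q_C/T_C = 19.58/301.48 = 0.06494 kJ/K.
ΔS_univ = −Q_H/T_H + Q_C/T_C = 0.0150 kJ/K (> 0, since η = 0.553 < η_Carnot = 0.656).

ΔS_univ ≈ 0.0150 kJ/K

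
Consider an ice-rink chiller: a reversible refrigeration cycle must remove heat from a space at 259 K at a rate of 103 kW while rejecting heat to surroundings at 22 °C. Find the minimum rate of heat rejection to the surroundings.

T_H = 22 °C → 22 + 273.15 = 295.15 K.
For a reversible cycle Q_H/Q_C = T_H/T_C, so Q_H = Q_C·T_H/T_C = 103 × 295.15/259.00 = 117 kW.

Q̇_H ≈ 117 kW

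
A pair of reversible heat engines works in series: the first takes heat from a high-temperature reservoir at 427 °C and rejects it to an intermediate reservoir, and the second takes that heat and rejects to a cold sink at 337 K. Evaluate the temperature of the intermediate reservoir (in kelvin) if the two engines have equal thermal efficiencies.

T_m ≈ 485.7 K

T_H = 427 °C → 427 + 273.15 = 700.15 K.
Equal efficiencies require 1 − T_m/T_H = 1 − T_C/T_m, i.e. T_m/T_H = T_C/T_m, so T_m = √(T_H·T_C) = √(700.15 × 337.00) = 485.7 K.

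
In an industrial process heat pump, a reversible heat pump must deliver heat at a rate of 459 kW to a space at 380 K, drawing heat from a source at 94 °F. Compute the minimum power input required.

Ẇ_in ≈ 87.46 kW

T_C = 94 °F → (94 − 32) × 5/9 = 34.44 °C = 307.59 K.
Reversible heating COP: COP_HP = T_H/(T_H − T_C) = 380.00/72.41 = 5.2482.
W = Q_H/COP_HP = 459/5.2482 = 87.46 kW.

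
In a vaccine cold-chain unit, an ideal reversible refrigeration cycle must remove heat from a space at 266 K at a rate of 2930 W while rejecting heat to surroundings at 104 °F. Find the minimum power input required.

Ẇ_in ≈ 519 W

T_H = 104 °F → (104 − 32) × 5/9 = 40.00 °C = 313.15 K.
The reversible coefficient of performance is COP_R = T_C/(T_H − T_C) = 266.00/47.15 = 5.6416.
W = Q_C/COP_R = 2930/5.6416 = 519 W.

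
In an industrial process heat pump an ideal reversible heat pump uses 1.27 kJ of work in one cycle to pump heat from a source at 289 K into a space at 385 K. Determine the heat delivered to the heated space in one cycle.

Reversible heating COP: COP_HP = T_H/(T_H − T_C) = 385.00/96.00 = 4.0104.
Q_H = COP_HP · W = 4.0104 × 1.27 = 5.093 kJ.

Q_H ≈ 5.093 kJ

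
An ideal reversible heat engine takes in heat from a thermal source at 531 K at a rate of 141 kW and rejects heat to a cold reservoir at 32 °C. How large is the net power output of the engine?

T_C = 32 °C → 32 + 273.15 = 305.15 K.
The Carnot efficiency is η = 1 − T_C/T_H = 1 − 305.15/531.00 = 0.4253.
W = η·Q_H = 0.4253 × 141 = 59.97 kW.

Ẇ ≈ 59.97 kW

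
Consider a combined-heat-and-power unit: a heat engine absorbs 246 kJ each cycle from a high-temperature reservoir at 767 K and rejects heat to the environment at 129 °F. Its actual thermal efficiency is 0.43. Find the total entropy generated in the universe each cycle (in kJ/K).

T_C = 129 °F → (129 − 32) × 5/9 = 53.89 °C = 327.04 K.
W = η·Q_H = 0.43 × 246 = 105.8 kJ, so Q_C = Q_H − W = 140.2 kJ.
Entropy balance on the reservoirs: −Q_H/T_H = -0.3207 kJ/K, +Q_C/T_C = 0.4288 kJ/K.
ΔS_univ = −Q_H/T_H + Q_C/T_C = 0.108 kJ/K (> 0, since η = 0.43 < η_Carnot = 0.574).

ΔS_univ ≈ 0.108 kJ/K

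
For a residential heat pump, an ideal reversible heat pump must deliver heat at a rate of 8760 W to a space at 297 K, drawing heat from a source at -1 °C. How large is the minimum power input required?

T_C = -1 °C → -1 + 273.15 = 272.15 K.
For a reversible heat pump, COP_HP = T_H/(T_H − T_C) = 297.00/24.85 = 11.9517.
W = Q_H/COP_HP = 8760/11.9517 = 732.9 W.

Ẇ_in ≈ 732.9 W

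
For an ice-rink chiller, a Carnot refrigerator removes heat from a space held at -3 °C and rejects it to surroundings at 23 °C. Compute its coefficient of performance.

COP_R ≈ 10.4

T_H = 23 °C → 23 + 273.15 = 296.15 K.
T_C = -3 °C → -3 + 273.15 = 270.15 K.
COP_R = T_C/(T_H − T_C) = 270.15/(296.15 − 270.15) = 10.4.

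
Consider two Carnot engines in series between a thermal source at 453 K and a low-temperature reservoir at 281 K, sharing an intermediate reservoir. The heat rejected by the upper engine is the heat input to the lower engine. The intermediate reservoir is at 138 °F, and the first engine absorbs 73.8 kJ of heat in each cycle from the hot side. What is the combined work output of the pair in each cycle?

Two reversible stages in series are equivalent to a single Carnot engine between T_H and T_C, so η_total = 1 − T_C/T_H = 1 − 281.00/453.00 = 0.3797.
W_total = η_total · Q_H = 0.3797 × 73.8 = 28.0 kJ.

W_total ≈ 28.0 kJ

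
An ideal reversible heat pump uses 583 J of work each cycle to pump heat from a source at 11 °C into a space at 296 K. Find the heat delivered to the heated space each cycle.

T_C = 11 °C → 11 + 273.15 = 284.15 K.
COP_HP = T_H/(T_H − T_C) = 296.00/11.85 = 24.9789.
Q_H = COP_HP · W = 24.9789 × 583 = 14560 J.

Q_H ≈ 14560 J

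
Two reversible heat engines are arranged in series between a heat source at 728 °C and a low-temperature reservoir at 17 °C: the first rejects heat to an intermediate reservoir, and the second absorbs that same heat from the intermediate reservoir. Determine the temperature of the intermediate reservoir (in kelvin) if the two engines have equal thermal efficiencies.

T_m ≈ 539 K

T_H = 728 °C → 728 + 273.15 = 1001.15 K.
T_C = 17 °C → 17 + 273.15 = 290.15 K.
Equal efficiencies require 1 − T_m/T_H = 1 − T_C/T_m, i.e. T_m/T_H = T_C/T_m, so T_m = √(T_H·T_C) = √(1001.15 × 290.15) = 539 K.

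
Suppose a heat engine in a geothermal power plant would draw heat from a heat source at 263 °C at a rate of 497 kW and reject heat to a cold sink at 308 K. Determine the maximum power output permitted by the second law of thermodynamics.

Ẇ_max ≈ 211.5 kW

T_H = 263 °C → 263 + 273.15 = 536.15 K.
By the Carnot theorem, η_max = 1 − T_C/T_H = 1 − 308.00/536.15 = 0.4255.
W_max = η_max · Q_H = 0.4255 × 497 = 211.5 kW.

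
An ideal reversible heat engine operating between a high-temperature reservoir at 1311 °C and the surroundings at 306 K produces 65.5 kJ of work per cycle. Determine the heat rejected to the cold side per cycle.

T_H = 1311 °C → 1311 + 273.15 = 1584.15 K.
η_rev = 1 − T_C/T_H = 1 − 306.00/1584.15 = 0.8068.
Since Q_C/Q_H = T_C/T_H and Q_H = W/η, Q_C = W·T_C/(T_H − T_C) = 65.5 × 306.00/1278.15 = 15.7 kJ.

Q_C ≈ 15.7 kJ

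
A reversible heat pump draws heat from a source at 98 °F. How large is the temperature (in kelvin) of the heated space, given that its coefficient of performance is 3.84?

T_C = 98 °F → (98 − 32) × 5/9 = 36.67 °C = 309.82 K.
COP_HP = T_H/(T_H − T_C) ⇒ T_H = T_C·COP_HP/(COP_HP − 1) = 309.82 × 3.84/(3.84 − 1) = 419 K.

T_H ≈ 419 K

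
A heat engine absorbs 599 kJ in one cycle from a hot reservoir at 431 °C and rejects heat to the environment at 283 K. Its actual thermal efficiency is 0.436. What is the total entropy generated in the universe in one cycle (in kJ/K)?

T_H = 431 °C → 431 + 273.15 = 704.15 K.
W = η·Q_H = 0.436 × 599 = 261.2 kJ, so Q_C = Q_H − W = 337.8 kJ.
Entropy balance on the reservoirs: −Q_H/T_H = -0.8507 kJ/K, +Q_C/T_C = 1.194 kJ/K.
ΔS_univ = −Q_H/T_H + Q_C/T_C = 0.343 kJ/K (> 0, since η = 0.436 < η_Carnot = 0.598).

ΔS_univ ≈ 0.343 kJ/K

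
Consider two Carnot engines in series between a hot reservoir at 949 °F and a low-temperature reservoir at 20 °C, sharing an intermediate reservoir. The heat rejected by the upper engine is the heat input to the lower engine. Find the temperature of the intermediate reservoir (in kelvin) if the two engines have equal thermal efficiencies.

T_m ≈ 479 K

T_H = 949 °F → (949 − 32) × 5/9 = 509.44 °C = 782.59 K.
T_C = 20 °C → 20 + 273.15 = 293.15 K.
Equal efficiencies require 1 − T_m/T_H = 1 − T_C/T_m, i.e. T_m/T_H = T_C/T_m, so T_m = √(T_H·T_C) = √(782.59 × 293.15) = 479 K.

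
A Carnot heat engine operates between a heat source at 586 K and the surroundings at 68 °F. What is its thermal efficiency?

T_C = 68 °F → (68 − 32) × 5/9 = 20.00 °C = 293.15 K.
Since the cycle is reversible, η = 1 − T_C/T_H = 1 − 293.15/586.00 = 0.500.

η ≈ 0.500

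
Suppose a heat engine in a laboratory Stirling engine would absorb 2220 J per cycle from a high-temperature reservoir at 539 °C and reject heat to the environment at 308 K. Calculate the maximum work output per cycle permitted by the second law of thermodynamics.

W_max ≈ 1380 J

T_H = 539 °C → 539 + 273.15 = 812.15 K.
The upper bound on efficiency is η_max = 1 − T_C/T_H = 1 − 308.00/812.15 = 0.6208.
W_max = η_max · Q_H = 0.6208 × 2220 = 1380 J.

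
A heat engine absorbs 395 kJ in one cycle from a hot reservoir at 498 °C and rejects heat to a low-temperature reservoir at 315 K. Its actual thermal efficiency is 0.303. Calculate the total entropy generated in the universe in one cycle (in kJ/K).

T_H = 498 °C → 498 + 273.15 = 771.15 K.
W = η·Q_H = 0.303 × 395 = 119.7 kJ, so Q_C = Q_H − W = 275.3 kJ.
The hot reservoir loses entropy Q_H/T_H = 395/771.15 = 0.5122 kJ/K; the cold reservoir gains Q_C/T_C = 275.3/315.00 = 0.8740 kJ/K.
ΔS_univ = −Q_H/T_H + Q_C/T_C = 0.362 kJ/K (> 0, since η = 0.303 < η_Carnot = 0.592).

ΔS_univ ≈ 0.362 kJ/K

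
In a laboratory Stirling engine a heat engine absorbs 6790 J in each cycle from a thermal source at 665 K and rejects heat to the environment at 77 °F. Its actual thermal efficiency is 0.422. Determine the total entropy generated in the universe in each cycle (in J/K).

T_C = 77 °F → (77 − 32) × 5/9 = 25.00 °C = 298.15 K.
W = η·Q_H = 0.422 × 6790 = 2865 J, so Q_C = Q_H − W = 3925 J.
Reservoir entropy changes: ΔS_H = −Q_H/T_H = −6790/665.00 = -10.21 J/K and ΔS_C = +Q_C/T_C = 3925/298.15 = 13.16 J/K.
ΔS_univ = −Q_H/T_H + Q_C/T_C = 2.953 J/K (> 0, since η = 0.422 < η_Carnot = 0.552).

ΔS_univ ≈ 2.953 J/K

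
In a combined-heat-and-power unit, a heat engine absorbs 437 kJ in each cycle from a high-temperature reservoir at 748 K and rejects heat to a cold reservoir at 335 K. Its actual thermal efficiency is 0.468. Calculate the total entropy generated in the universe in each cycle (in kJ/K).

W = η·Q_H = 0.468 × 437 = 204.5 kJ, so Q_C = Q_H − W = 232.5 kJ.
The hot reservoir loses entropy Q_H/T_H = 437/748.00 = 0.5842 kJ/K; the cold reservoir gains Q_C/T_C = 232.5/335.00 = 0.6940 kJ/K.
ΔS_univ = −Q_H/T_H + Q_C/T_C = 0.1098 kJ/K (> 0, since η = 0.468 < η_Carnot = 0.552).

ΔS_univ ≈ 0.1098 kJ/K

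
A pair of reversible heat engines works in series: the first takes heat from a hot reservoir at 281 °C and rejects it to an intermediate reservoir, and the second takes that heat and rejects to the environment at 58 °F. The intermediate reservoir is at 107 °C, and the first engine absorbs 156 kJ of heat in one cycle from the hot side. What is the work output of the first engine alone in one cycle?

W₁ ≈ 49.0 kJ

T_H = 281 °C → 281 + 273.15 = 554.15 K.
T_C = 58 °F → (58 − 32) × 5/9 = 14.44 °C = 287.59 K.
T_m = 107 °C → 107 + 273.15 = 380.15 K.
First-stage efficiency η₁ = 1 − T_m/T_H = 1 − 380.15/554.15 = 0.3140.
W₁ = η₁·Q_H = 0.3140 × 156 = 49.0 kJ.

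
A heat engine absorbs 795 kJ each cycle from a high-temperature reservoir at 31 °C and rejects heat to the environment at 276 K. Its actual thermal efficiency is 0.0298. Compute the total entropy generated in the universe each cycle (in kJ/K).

T_H = 31 °C → 31 + 273.15 = 304.15 K.
W = η·Q_H = 0.0298 × 795 = 23.69 kJ, so Q_C = Q_H − W = 771.3 kJ.
Entropy balance on the reservoirs: −Q_H/T_H = -2.614 kJ/K, +Q_C/T_C = 2.795 kJ/K.
ΔS_univ = −Q_H/T_H + Q_C/T_C = 0.181 kJ/K (> 0, since η = 0.0298 < η_Carnot = 0.093).

ΔS_univ ≈ 0.181 kJ/K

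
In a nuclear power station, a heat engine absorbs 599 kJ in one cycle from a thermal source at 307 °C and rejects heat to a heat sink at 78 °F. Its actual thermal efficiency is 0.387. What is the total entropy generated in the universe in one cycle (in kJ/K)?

T_H = 307 °C → 307 + 273.15 = 580.15 K.
T_C = 78 °F → (78 − 32) × 5/9 = 25.56 °C = 298.71 K.
W = η·Q_H = 0.387 × 599 = 231.8 kJ, so Q_C = Q_H − W = 367.2 kJ.
Reservoir entropy changes: ΔS_H = −Q_H/T_H = −599/580.15 = -1.032 kJ/K and ΔS_C = +Q_C/T_C = 367.2/298.71 = 1.229 kJ/K.
ΔS_univ = −Q_H/T_H + Q_C/T_C = 0.197 kJ/K (> 0, since η = 0.387 < η_Carnot = 0.485).

ΔS_univ ≈ 0.197 kJ/K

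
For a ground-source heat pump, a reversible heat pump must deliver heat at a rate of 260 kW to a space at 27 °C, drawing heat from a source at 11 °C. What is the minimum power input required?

T_H = 27 °C → 27 + 273.15 = 300.15 K.
T_C = 11 °C → 11 + 273.15 = 284.15 K.
Reversible heating COP: COP_HP = T_H/(T_H − T_C) = 300.15/16.00 = 18.7594.
W = Q_H/COP_HP = 260/18.7594 = 13.9 kW.

Ẇ_in ≈ 13.9 kW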